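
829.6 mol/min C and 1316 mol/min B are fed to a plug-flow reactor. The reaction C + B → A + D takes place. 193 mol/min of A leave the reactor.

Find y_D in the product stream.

0.09

For A: n = n₀ + 1ξ → 193 = 0 + 1ξ, giving ξ = 193 mol/min.
Outlet amounts (n = n₀ + ν ξ):
  C: 829.6 − 1(193) = 636.6
  B: 1316 − 1(193) = 1123
  A: 0 + 1(193) = 193
  D: 0 + 1(193) = 193
Total out = 2146 mol/min; y_D = 193 / 2146 = 0.08995.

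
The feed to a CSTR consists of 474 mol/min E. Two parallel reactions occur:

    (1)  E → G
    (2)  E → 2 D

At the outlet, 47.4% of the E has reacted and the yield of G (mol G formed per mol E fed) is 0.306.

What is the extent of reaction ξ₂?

ξ₂ = 79.6 mol/min

Yield of G: 1ξ₁ / 474 = 0.306 → ξ₁ = 145 mol/min.
Conversion of E: 1ξ₁ + 1ξ₂ = 0.474 × 474 = 224.7 → ξ₂ = 79.63 mol/min.
Outlet amounts (n = n₀ + Σ ν·ξ):
  E: 474 − 1(145) − 1(79.63) = 249.3
  G: 0 + 1(145) = 145
  D: 0 + 2(79.63) = 159.3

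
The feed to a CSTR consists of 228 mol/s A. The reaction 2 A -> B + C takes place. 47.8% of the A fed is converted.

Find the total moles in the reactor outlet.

228 mol/s

A reacted = 0.478 × 228 = 109 mol/s; ν_A = −2, so ξ = 109/2 = 54.49 mol/s.
Outlet amounts (n = n₀ + ν ξ):
  A: 228 − 2(54.49) = 119
  B: 0 + 1(54.49) = 54.49
  C: 0 + 1(54.49) = 54.49
Total out = 119 + 54.49 + 54.49 = 228 mol/s.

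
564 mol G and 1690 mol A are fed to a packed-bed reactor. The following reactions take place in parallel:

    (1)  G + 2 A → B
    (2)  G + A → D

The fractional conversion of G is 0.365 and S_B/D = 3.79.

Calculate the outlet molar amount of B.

163 mol

Conversion of G: G consumed = 0.365 × 564 = 205.9 mol = 1ξ₁ + 1ξ₂.
Selectivity: 1ξ₁ / (1ξ₂) = 3.79 → ξ₁ = 3.79 ξ₂.
Substitute: (1·3.79 + 1) ξ₂ = 205.9 → ξ₂ = 42.98 mol, ξ₁ = 162.9 mol.
Outlet amounts (n = n₀ + Σ ν·ξ):
  G: 564 − 1(162.9) − 1(42.98) = 358.1
  A: 1690 − 2(162.9) − 1(42.98) = 1321
  B: 0 + 1(162.9) = 162.9
  D: 0 + 1(42.98) = 42.98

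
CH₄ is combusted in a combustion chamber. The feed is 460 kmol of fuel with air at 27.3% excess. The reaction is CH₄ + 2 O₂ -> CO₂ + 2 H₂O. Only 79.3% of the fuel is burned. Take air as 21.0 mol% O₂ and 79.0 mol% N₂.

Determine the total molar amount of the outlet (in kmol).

6040 kmol

Stoichiometric O₂ = 2 × 460 = 920 kmol; O₂ fed = 920 × 1.273 = 1171 kmol.
N₂ fed = 1171 × 79/21 = 4406 kmol.
Fuel reacted = 0.793 × 460 → ξ = 364.8 kmol.
Outlet (n = n₀ + ν ξ):
  CH₄: 460 − 1(364.8) = 95.22
  O₂: 1171 − 2(364.8) = 441.6
  N₂: 4406 (inert)
  CO₂: 0 + 1(364.8) = 364.8
  H₂O: 0 + 2(364.8) = 729.6
Total out = 95.22 + 441.6 + 4406 + 364.8 + 729.6 = 6037 kmol.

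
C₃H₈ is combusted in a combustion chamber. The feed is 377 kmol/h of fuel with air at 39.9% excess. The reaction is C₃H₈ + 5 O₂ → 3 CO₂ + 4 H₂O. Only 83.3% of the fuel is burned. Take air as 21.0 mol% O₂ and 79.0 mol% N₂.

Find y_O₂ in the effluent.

0.0805

Stoichiometric O₂ = 5 × 377 = 1885 kmol/h; O₂ fed = 1885 × 1.399 = 2637 kmol/h.
N₂ fed = 2637 × 79/21 = 9921 kmol/h.
Fuel reacted = 0.833 × 377 → ξ = 314 kmol/h.
Outlet (n = n₀ + ν ξ):
  C₃H₈: 377 − 1(314) = 62.96
  O₂: 2637 − 5(314) = 1067
  N₂: 9921 (inert)
  CO₂: 0 + 3(314) = 942.1
  H₂O: 0 + 4(314) = 1256
Total out = 13250 kmol/h; y_O₂ = 1067 / 13250 = 0.08053.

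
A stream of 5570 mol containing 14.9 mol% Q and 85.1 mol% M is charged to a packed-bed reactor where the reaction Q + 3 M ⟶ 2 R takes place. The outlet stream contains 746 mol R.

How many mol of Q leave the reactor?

For R: n = n₀ + 2ξ → 746 = 0 + 2ξ, giving ξ = 373 mol.
Outlet amounts (n = n₀ + ν ξ):
  Q: 829.9 − 1(373) = 456.9
  M: 4740 − 3(373) = 3621
  R: 0 + 2(373) = 746

457 mol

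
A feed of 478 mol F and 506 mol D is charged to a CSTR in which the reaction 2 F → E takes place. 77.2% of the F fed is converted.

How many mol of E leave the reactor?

185 mol

F reacted = 0.772 × 478 = 369 mol; ν_F = −2, so ξ = 369/2 = 184.5 mol.
Outlet amounts (n = n₀ + ν ξ):
  F: 478 − 2(184.5) = 109
  E: 0 + 1(184.5) = 184.5
  D: 506 (inert)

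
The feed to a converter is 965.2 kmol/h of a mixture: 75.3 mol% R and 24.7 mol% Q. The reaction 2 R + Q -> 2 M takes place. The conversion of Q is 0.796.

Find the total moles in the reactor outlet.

Q reacted = 0.796 × 238.4 = 189.8 kmol/h; ν_Q = −1, so ξ = 189.8/1 = 189.8 kmol/h.
Outlet amounts (n = n₀ + ν ξ):
  R: 726.8 − 2(189.8) = 347.3
  Q: 238.4 − 1(189.8) = 48.63
  M: 0 + 2(189.8) = 379.5
Total out = 347.3 + 48.63 + 379.5 = 775.4 kmol/h.

775 kmol/h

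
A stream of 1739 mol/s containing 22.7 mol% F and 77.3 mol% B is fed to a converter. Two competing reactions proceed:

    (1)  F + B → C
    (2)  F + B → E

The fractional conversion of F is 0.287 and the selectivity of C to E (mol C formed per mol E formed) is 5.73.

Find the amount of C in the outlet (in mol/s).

96.5 mol/s

Conversion of F: F consumed = 0.287 × 394.8 = 113.3 mol/s = 1ξ₁ + 1ξ₂.
Selectivity: 1ξ₁ / (1ξ₂) = 5.73 → ξ₁ = 5.73 ξ₂.
Substitute: (1·5.73 + 1) ξ₂ = 113.3 → ξ₂ = 16.83 mol/s, ξ₁ = 96.46 mol/s.
Outlet amounts (n = n₀ + Σ ν·ξ):
  F: 394.8 − 1(96.46) − 1(16.83) = 281.5
  B: 1344 − 1(96.46) − 1(16.83) = 1231
  C: 0 + 1(96.46) = 96.46
  E: 0 + 1(16.83) = 16.83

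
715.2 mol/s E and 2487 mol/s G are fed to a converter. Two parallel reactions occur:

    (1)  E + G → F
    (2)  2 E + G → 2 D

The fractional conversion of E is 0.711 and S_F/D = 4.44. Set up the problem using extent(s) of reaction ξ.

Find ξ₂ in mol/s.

ξ₂ = 46.7 mol/s

Conversion of E: E consumed = 0.711 × 715.2 = 508.5 mol/s = 1ξ₁ + 2ξ₂.
Selectivity: 1ξ₁ / (2ξ₂) = 4.44 → ξ₁ = 8.88 ξ₂.
Substitute: (1·8.88 + 2) ξ₂ = 508.5 → ξ₂ = 46.74 mol/s, ξ₁ = 415 mol/s.
Outlet amounts (n = n₀ + Σ ν·ξ):
  E: 715.2 − 1(415) − 2(46.74) = 206.7
  G: 2487 − 1(415) − 1(46.74) = 2025
  F: 0 + 1(415) = 415
  D: 0 + 2(46.74) = 93.48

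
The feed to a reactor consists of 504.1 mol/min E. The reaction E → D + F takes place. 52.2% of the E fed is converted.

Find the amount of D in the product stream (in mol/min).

E reacted = 0.522 × 504.1 = 263.1 mol/min; ν_E = −1, so ξ = 263.1/1 = 263.1 mol/min.
Outlet amounts (n = n₀ + ν ξ):
  E: 504.1 − 1(263.1) = 241
  D: 0 + 1(263.1) = 263.1
  F: 0 + 1(263.1) = 263.1

263 mol/min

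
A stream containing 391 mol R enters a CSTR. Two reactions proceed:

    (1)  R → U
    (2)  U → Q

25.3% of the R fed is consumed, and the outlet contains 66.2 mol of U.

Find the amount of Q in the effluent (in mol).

Conversion of R: R consumed = 1ξ₁ = 0.253 × 391 → ξ₁ = 98.92 mol.
U balance: n_U = 0 + 1ξ₁ − 1ξ₂ = 66.2 → ξ₂ = (1·98.92 − 66.2)/1 = 32.72 mol.
Outlet amounts (n = n₀ + Σ ν·ξ):
  R: 391 − 1(98.92) = 292.1
  U: 0 + 1(98.92) − 1(32.72) = 66.2
  Q: 0 + 1(32.72) = 32.72

32.7 mol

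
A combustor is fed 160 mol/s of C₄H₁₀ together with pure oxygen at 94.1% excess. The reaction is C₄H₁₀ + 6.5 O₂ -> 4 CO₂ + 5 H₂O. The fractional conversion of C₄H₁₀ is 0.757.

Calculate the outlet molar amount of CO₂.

Stoichiometric O₂ = 6.5 × 160 = 1040 mol/s; O₂ fed = 1040 × 1.941 = 2019 mol/s.
Fuel reacted = 0.757 × 160 → ξ = 121.1 mol/s.
Outlet (n = n₀ + ν ξ):
  C₄H₁₀: 160 − 1(121.1) = 38.88
  O₂: 2019 − 6.5(121.1) = 1231
  CO₂: 0 + 4(121.1) = 484.5
  H₂O: 0 + 5(121.1) = 605.6

484 mol/s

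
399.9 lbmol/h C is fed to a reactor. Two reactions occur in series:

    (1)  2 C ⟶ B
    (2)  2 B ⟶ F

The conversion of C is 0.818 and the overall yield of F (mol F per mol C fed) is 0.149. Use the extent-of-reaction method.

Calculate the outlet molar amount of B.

44.4 lbmol/h

Conversion of C: C consumed = 2ξ₁ = 0.818 × 399.9 → ξ₁ = 163.6 lbmol/h.
Yield of F: 1ξ₂ / 399.9 = 0.149 → ξ₂ = 59.59 lbmol/h.
Outlet amounts (n = n₀ + Σ ν·ξ):
  C: 399.9 − 2(163.6) = 72.78
  B: 0 + 1(163.6) − 2(59.59) = 44.39
  F: 0 + 1(59.59) = 59.59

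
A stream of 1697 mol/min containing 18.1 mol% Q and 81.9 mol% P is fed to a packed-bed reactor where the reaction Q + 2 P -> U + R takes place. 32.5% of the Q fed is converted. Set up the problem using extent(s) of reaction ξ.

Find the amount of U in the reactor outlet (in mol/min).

99.8 mol/min

Q reacted = 0.325 × 307.2 = 99.83 mol/min; ν_Q = −1, so ξ = 99.83/1 = 99.83 mol/min.
Outlet amounts (n = n₀ + ν ξ):
  Q: 307.2 − 1(99.83) = 207.3
  P: 1390 − 2(99.83) = 1190
  U: 0 + 1(99.83) = 99.83
  R: 0 + 1(99.83) = 99.83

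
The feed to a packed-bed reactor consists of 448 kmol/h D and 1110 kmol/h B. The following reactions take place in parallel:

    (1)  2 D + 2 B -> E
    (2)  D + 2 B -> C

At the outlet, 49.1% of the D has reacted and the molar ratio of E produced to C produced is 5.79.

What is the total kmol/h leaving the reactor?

Conversion of D: D consumed = 0.491 × 448 = 220 kmol/h = 2ξ₁ + 1ξ₂.
Selectivity: 1ξ₁ / (1ξ₂) = 5.79 → ξ₁ = 5.79 ξ₂.
Substitute: (2·5.79 + 1) ξ₂ = 220 → ξ₂ = 17.49 kmol/h, ξ₁ = 101.2 kmol/h.
Outlet amounts (n = n₀ + Σ ν·ξ):
  D: 448 − 2(101.2) − 1(17.49) = 228
  B: 1110 − 2(101.2) − 2(17.49) = 872.5
  E: 0 + 1(101.2) = 101.2
  C: 0 + 1(17.49) = 17.49
Total out = 228 + 872.5 + 101.2 + 17.49 = 1219 kmol/h.

1220 kmol/h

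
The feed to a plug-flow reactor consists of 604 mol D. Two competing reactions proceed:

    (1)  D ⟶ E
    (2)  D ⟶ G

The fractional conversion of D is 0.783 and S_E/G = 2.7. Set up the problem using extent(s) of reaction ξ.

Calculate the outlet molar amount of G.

128 mol

Conversion of D: D consumed = 0.783 × 604 = 472.9 mol = 1ξ₁ + 1ξ₂.
Selectivity: 1ξ₁ / (1ξ₂) = 2.7 → ξ₁ = 2.7 ξ₂.
Substitute: (1·2.7 + 1) ξ₂ = 472.9 → ξ₂ = 127.8 mol, ξ₁ = 345.1 mol.
Outlet amounts (n = n₀ + Σ ν·ξ):
  D: 604 − 1(345.1) − 1(127.8) = 131.1
  E: 0 + 1(345.1) = 345.1
  G: 0 + 1(127.8) = 127.8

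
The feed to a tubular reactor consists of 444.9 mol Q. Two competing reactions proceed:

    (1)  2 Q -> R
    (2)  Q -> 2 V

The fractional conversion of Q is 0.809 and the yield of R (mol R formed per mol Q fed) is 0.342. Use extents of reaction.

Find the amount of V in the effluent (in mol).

111 mol

Yield of R: 1ξ₁ / 444.9 = 0.342 → ξ₁ = 152.2 mol.
Conversion of Q: 2ξ₁ + 1ξ₂ = 0.809 × 444.9 = 359.9 → ξ₂ = 55.61 mol.
Outlet amounts (n = n₀ + Σ ν·ξ):
  Q: 444.9 − 2(152.2) − 1(55.61) = 84.98
  R: 0 + 1(152.2) = 152.2
  V: 0 + 2(55.61) = 111.2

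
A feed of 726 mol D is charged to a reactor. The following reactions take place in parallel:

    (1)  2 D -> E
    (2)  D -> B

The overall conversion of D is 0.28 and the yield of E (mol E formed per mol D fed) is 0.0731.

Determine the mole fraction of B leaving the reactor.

0.144

Yield of E: 1ξ₁ / 726 = 0.0731 → ξ₁ = 53.07 mol.
Conversion of D: 2ξ₁ + 1ξ₂ = 0.28 × 726 = 203.3 → ξ₂ = 97.14 mol.
Outlet amounts (n = n₀ + Σ ν·ξ):
  D: 726 − 2(53.07) − 1(97.14) = 522.7
  E: 0 + 1(53.07) = 53.07
  B: 0 + 1(97.14) = 97.14
Total out = 672.9 mol; y_B = 97.14 / 672.9 = 0.1444.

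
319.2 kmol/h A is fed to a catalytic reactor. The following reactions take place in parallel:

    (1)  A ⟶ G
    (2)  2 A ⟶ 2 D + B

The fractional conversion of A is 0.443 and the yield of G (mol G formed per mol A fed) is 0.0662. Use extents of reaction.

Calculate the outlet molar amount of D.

Yield of G: 1ξ₁ / 319.2 = 0.0662 → ξ₁ = 21.13 kmol/h.
Conversion of A: 1ξ₁ + 2ξ₂ = 0.443 × 319.2 = 141.4 → ξ₂ = 60.14 kmol/h.
Outlet amounts (n = n₀ + Σ ν·ξ):
  A: 319.2 − 1(21.13) − 2(60.14) = 177.8
  G: 0 + 1(21.13) = 21.13
  D: 0 + 2(60.14) = 120.3
  B: 0 + 1(60.14) = 60.14

120 kmol/h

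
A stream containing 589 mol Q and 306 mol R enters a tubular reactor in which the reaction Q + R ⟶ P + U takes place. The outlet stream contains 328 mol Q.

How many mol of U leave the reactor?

261 mol

For Q: n = n₀ − 1ξ → 328 = 589 − 1ξ, giving ξ = 261 mol.
Outlet amounts (n = n₀ + ν ξ):
  Q: 589 − 1(261) = 328
  R: 306 − 1(261) = 45
  P: 0 + 1(261) = 261
  U: 0 + 1(261) = 261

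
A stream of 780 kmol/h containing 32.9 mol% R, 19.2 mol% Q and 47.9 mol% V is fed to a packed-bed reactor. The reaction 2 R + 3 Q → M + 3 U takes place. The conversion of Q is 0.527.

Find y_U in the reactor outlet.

Q reacted = 0.527 × 149.8 = 78.92 kmol/h; ν_Q = −3, so ξ = 78.92/3 = 26.31 kmol/h.
Outlet amounts (n = n₀ + ν ξ):
  R: 256.6 − 2(26.31) = 204
  Q: 149.8 − 3(26.31) = 70.84
  M: 0 + 1(26.31) = 26.31
  U: 0 + 3(26.31) = 78.92
  V: 373.6 (inert)
Total out = 753.7 kmol/h; y_U = 78.92 / 753.7 = 0.1047.

0.105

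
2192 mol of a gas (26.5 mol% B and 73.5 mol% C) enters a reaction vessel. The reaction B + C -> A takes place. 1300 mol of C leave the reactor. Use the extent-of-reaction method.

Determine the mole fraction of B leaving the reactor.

For C: n = n₀ − 1ξ → 1300 = 1611 − 1ξ, giving ξ = 311.1 mol.
Outlet amounts (n = n₀ + ν ξ):
  B: 580.9 − 1(311.1) = 269.8
  C: 1611 − 1(311.1) = 1300
  A: 0 + 1(311.1) = 311.1
Total out = 1881 mol; y_B = 269.8 / 1881 = 0.1434.

0.143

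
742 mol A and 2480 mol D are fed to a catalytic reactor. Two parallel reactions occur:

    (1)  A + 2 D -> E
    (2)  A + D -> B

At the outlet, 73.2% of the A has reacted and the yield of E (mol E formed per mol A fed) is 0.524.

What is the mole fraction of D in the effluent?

0.676

Yield of E: 1ξ₁ / 742 = 0.524 → ξ₁ = 388.8 mol.
Conversion of A: 1ξ₁ + 1ξ₂ = 0.732 × 742 = 543.1 → ξ₂ = 154.3 mol.
Outlet amounts (n = n₀ + Σ ν·ξ):
  A: 742 − 1(388.8) − 1(154.3) = 198.9
  D: 2480 − 2(388.8) − 1(154.3) = 1548
  E: 0 + 1(388.8) = 388.8
  B: 0 + 1(154.3) = 154.3
Total out = 2290 mol; y_D = 1548 / 2290 = 0.676.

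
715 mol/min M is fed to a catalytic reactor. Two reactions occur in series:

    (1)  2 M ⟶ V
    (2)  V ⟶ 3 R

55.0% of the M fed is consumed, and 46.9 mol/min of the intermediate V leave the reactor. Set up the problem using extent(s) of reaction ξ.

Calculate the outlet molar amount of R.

Conversion of M: M consumed = 2ξ₁ = 0.55 × 715 → ξ₁ = 196.6 mol/min.
V balance: n_V = 0 + 1ξ₁ − 1ξ₂ = 46.9 → ξ₂ = (1·196.6 − 46.9)/1 = 149.7 mol/min.
Outlet amounts (n = n₀ + Σ ν·ξ):
  M: 715 − 2(196.6) = 321.7
  V: 0 + 1(196.6) − 1(149.7) = 46.9
  R: 0 + 3(149.7) = 449.2

449 mol/min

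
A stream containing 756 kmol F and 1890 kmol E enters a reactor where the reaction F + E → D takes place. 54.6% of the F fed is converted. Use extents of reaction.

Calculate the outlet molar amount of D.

F reacted = 0.546 × 756 = 412.8 kmol; ν_F = −1, so ξ = 412.8/1 = 412.8 kmol.
Outlet amounts (n = n₀ + ν ξ):
  F: 756 − 1(412.8) = 343.2
  E: 1890 − 1(412.8) = 1477
  D: 0 + 1(412.8) = 412.8

413 kmol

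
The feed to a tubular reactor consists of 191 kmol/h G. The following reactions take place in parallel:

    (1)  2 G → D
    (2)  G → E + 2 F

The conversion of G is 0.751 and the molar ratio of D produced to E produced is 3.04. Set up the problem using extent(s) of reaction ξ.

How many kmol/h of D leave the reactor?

61.6 kmol/h

Conversion of G: G consumed = 0.751 × 191 = 143.4 kmol/h = 2ξ₁ + 1ξ₂.
Selectivity: 1ξ₁ / (1ξ₂) = 3.04 → ξ₁ = 3.04 ξ₂.
Substitute: (2·3.04 + 1) ξ₂ = 143.4 → ξ₂ = 20.26 kmol/h, ξ₁ = 61.59 kmol/h.
Outlet amounts (n = n₀ + Σ ν·ξ):
  G: 191 − 2(61.59) − 1(20.26) = 47.56
  D: 0 + 1(61.59) = 61.59
  E: 0 + 1(20.26) = 20.26
  F: 0 + 2(20.26) = 40.52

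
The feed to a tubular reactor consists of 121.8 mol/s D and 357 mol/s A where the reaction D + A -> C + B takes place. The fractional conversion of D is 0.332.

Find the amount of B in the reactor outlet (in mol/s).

40.4 mol/s

D reacted = 0.332 × 121.8 = 40.44 mol/s; ν_D = −1, so ξ = 40.44/1 = 40.44 mol/s.
Outlet amounts (n = n₀ + ν ξ):
  D: 121.8 − 1(40.44) = 81.36
  A: 357 − 1(40.44) = 316.6
  C: 0 + 1(40.44) = 40.44
  B: 0 + 1(40.44) = 40.44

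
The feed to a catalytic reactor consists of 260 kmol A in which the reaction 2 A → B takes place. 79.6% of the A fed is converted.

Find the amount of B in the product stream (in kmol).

A reacted = 0.796 × 260 = 207 kmol; ν_A = −2, so ξ = 207/2 = 103.5 kmol.
Outlet amounts (n = n₀ + ν ξ):
  A: 260 − 2(103.5) = 53.04
  B: 0 + 1(103.5) = 103.5

103 kmol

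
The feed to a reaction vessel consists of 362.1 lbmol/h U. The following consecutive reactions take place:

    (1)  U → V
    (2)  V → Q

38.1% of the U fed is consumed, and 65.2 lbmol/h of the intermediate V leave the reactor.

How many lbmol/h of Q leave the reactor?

72.8 lbmol/h

Conversion of U: U consumed = 1ξ₁ = 0.381 × 362.1 → ξ₁ = 138 lbmol/h.
V balance: n_V = 0 + 1ξ₁ − 1ξ₂ = 65.2 → ξ₂ = (1·138 − 65.2)/1 = 72.76 lbmol/h.
Outlet amounts (n = n₀ + Σ ν·ξ):
  U: 362.1 − 1(138) = 224.1
  V: 0 + 1(138) − 1(72.76) = 65.2
  Q: 0 + 1(72.76) = 72.76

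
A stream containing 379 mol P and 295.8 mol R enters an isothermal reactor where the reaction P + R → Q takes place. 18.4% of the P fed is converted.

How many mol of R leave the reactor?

226 mol

P reacted = 0.184 × 379 = 69.74 mol; ν_P = −1, so ξ = 69.74/1 = 69.74 mol.
Outlet amounts (n = n₀ + ν ξ):
  P: 379 − 1(69.74) = 309.3
  R: 295.8 − 1(69.74) = 226.1
  Q: 0 + 1(69.74) = 69.74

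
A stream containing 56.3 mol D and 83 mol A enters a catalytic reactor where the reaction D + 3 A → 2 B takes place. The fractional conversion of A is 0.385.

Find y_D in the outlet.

0.387

A reacted = 0.385 × 83 = 31.96 mol; ν_A = −3, so ξ = 31.96/3 = 10.65 mol.
Outlet amounts (n = n₀ + ν ξ):
  D: 56.3 − 1(10.65) = 45.65
  A: 83 − 3(10.65) = 51.05
  B: 0 + 2(10.65) = 21.3
Total out = 118 mol; y_D = 45.65 / 118 = 0.3869.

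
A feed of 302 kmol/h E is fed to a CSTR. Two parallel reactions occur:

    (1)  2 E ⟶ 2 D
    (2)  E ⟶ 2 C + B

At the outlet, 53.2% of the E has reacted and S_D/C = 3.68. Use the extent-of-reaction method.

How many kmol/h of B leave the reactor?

Conversion of E: E consumed = 0.532 × 302 = 160.7 kmol/h = 2ξ₁ + 1ξ₂.
Selectivity: 2ξ₁ / (2ξ₂) = 3.68 → ξ₁ = 3.68 ξ₂.
Substitute: (2·3.68 + 1) ξ₂ = 160.7 → ξ₂ = 19.22 kmol/h, ξ₁ = 70.72 kmol/h.
Outlet amounts (n = n₀ + Σ ν·ξ):
  E: 302 − 2(70.72) − 1(19.22) = 141.3
  D: 0 + 2(70.72) = 141.4
  C: 0 + 2(19.22) = 38.44
  B: 0 + 1(19.22) = 19.22

19.2 kmol/h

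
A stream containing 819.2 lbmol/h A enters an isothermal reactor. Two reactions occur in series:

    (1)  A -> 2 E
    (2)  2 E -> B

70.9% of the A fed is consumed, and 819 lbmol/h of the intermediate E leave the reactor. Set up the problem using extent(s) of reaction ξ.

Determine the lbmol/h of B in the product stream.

171 lbmol/h

Conversion of A: A consumed = 1ξ₁ = 0.709 × 819.2 → ξ₁ = 580.8 lbmol/h.
E balance: n_E = 0 + 2ξ₁ − 2ξ₂ = 819 → ξ₂ = (2·580.8 − 819)/2 = 171.3 lbmol/h.
Outlet amounts (n = n₀ + Σ ν·ξ):
  A: 819.2 − 1(580.8) = 238.4
  E: 0 + 2(580.8) − 2(171.3) = 819
  B: 0 + 1(171.3) = 171.3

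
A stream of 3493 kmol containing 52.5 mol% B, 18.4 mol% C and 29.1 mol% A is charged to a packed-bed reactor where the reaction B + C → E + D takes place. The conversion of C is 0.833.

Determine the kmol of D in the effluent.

535 kmol

C reacted = 0.833 × 642.7 = 535.4 kmol; ν_C = −1, so ξ = 535.4/1 = 535.4 kmol.
Outlet amounts (n = n₀ + ν ξ):
  B: 1834 − 1(535.4) = 1298
  C: 642.7 − 1(535.4) = 107.3
  E: 0 + 1(535.4) = 535.4
  D: 0 + 1(535.4) = 535.4
  A: 1016 (inert)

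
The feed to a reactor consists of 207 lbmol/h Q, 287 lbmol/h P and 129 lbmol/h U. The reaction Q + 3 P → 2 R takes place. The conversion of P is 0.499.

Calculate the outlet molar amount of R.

P reacted = 0.499 × 287 = 143.2 lbmol/h; ν_P = −3, so ξ = 143.2/3 = 47.74 lbmol/h.
Outlet amounts (n = n₀ + ν ξ):
  Q: 207 − 1(47.74) = 159.3
  P: 287 − 3(47.74) = 143.8
  R: 0 + 2(47.74) = 95.48
  U: 129 (inert)

95.5 lbmol/h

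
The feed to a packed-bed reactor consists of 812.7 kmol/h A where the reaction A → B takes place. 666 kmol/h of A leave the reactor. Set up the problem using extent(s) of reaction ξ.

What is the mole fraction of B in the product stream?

0.181

For A: n = n₀ − 1ξ → 666 = 812.7 − 1ξ, giving ξ = 146.7 kmol/h.
Outlet amounts (n = n₀ + ν ξ):
  A: 812.7 − 1(146.7) = 666
  B: 0 + 1(146.7) = 146.7
Total out = 812.7 kmol/h; y_B = 146.7 / 812.7 = 0.1805.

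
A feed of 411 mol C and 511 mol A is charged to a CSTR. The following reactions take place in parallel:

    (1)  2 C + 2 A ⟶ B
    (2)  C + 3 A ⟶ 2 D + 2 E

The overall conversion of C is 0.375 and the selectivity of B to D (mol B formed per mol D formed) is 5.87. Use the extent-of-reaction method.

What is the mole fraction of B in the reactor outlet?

0.106

Conversion of C: C consumed = 0.375 × 411 = 154.1 mol = 2ξ₁ + 1ξ₂.
Selectivity: 1ξ₁ / (2ξ₂) = 5.87 → ξ₁ = 11.74 ξ₂.
Substitute: (2·11.74 + 1) ξ₂ = 154.1 → ξ₂ = 6.296 mol, ξ₁ = 73.91 mol.
Outlet amounts (n = n₀ + Σ ν·ξ):
  C: 411 − 2(73.91) − 1(6.296) = 256.9
  A: 511 − 2(73.91) − 3(6.296) = 344.3
  B: 0 + 1(73.91) = 73.91
  D: 0 + 2(6.296) = 12.59
  E: 0 + 2(6.296) = 12.59
Total out = 700.3 mol; y_B = 73.91 / 700.3 = 0.1056.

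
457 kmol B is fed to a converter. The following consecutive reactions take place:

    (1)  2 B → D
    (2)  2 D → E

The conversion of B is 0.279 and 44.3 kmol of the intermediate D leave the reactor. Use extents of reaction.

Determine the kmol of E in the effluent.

Conversion of B: B consumed = 2ξ₁ = 0.279 × 457 → ξ₁ = 63.75 kmol.
D balance: n_D = 0 + 1ξ₁ − 2ξ₂ = 44.3 → ξ₂ = (1·63.75 − 44.3)/2 = 9.726 kmol.
Outlet amounts (n = n₀ + Σ ν·ξ):
  B: 457 − 2(63.75) = 329.5
  D: 0 + 1(63.75) − 2(9.726) = 44.3
  E: 0 + 1(9.726) = 9.726

9.73 kmol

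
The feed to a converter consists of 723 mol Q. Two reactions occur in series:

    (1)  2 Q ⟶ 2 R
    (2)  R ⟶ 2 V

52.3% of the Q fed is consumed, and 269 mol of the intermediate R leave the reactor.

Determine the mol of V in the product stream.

Conversion of Q: Q consumed = 2ξ₁ = 0.523 × 723 → ξ₁ = 189.1 mol.
R balance: n_R = 0 + 2ξ₁ − 1ξ₂ = 269 → ξ₂ = (2·189.1 − 269)/1 = 109.1 mol.
Outlet amounts (n = n₀ + Σ ν·ξ):
  Q: 723 − 2(189.1) = 344.9
  R: 0 + 2(189.1) − 1(109.1) = 269
  V: 0 + 2(109.1) = 218.3

218 mol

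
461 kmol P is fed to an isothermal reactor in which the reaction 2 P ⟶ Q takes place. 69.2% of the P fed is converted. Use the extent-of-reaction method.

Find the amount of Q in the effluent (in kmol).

P reacted = 0.692 × 461 = 319 kmol; ν_P = −2, so ξ = 319/2 = 159.5 kmol.
Outlet amounts (n = n₀ + ν ξ):
  P: 461 − 2(159.5) = 142
  Q: 0 + 1(159.5) = 159.5

160 kmol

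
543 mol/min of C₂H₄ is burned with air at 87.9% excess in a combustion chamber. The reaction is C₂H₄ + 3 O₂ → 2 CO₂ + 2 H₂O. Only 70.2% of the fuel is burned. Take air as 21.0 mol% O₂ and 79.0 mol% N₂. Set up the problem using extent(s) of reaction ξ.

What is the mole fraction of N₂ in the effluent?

0.762

Stoichiometric O₂ = 3 × 543 = 1629 mol/min; O₂ fed = 1629 × 1.879 = 3061 mol/min.
N₂ fed = 3061 × 79/21 = 11510 mol/min.
Fuel reacted = 0.702 × 543 → ξ = 381.2 mol/min.
Outlet (n = n₀ + ν ξ):
  C₂H₄: 543 − 1(381.2) = 161.8
  O₂: 3061 − 3(381.2) = 1917
  N₂: 11510 (inert)
  CO₂: 0 + 2(381.2) = 762.4
  H₂O: 0 + 2(381.2) = 762.4
Total out = 15120 mol/min; y_N₂ = 11510 / 15120 = 0.7616.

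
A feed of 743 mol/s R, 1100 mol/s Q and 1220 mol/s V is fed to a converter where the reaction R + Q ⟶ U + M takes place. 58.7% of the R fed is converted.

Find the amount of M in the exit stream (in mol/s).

436 mol/s

R reacted = 0.587 × 743 = 436.1 mol/s; ν_R = −1, so ξ = 436.1/1 = 436.1 mol/s.
Outlet amounts (n = n₀ + ν ξ):
  R: 743 − 1(436.1) = 306.9
  Q: 1100 − 1(436.1) = 663.9
  U: 0 + 1(436.1) = 436.1
  M: 0 + 1(436.1) = 436.1
  V: 1220 (inert)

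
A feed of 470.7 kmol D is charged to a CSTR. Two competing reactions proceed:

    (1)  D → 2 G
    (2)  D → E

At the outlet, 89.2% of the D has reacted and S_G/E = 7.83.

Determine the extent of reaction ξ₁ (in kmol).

Conversion of D: D consumed = 0.892 × 470.7 = 419.9 kmol = 1ξ₁ + 1ξ₂.
Selectivity: 2ξ₁ / (1ξ₂) = 7.83 → ξ₁ = 3.915 ξ₂.
Substitute: (1·3.915 + 1) ξ₂ = 419.9 → ξ₂ = 85.43 kmol, ξ₁ = 334.4 kmol.
Outlet amounts (n = n₀ + Σ ν·ξ):
  D: 470.7 − 1(334.4) − 1(85.43) = 50.84
  G: 0 + 2(334.4) = 668.9
  E: 0 + 1(85.43) = 85.43

ξ₁ = 334 kmol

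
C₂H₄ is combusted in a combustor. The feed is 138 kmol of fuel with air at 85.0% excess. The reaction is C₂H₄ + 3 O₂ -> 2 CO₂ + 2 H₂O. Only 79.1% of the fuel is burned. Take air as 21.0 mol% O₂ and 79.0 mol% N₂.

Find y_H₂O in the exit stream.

Stoichiometric O₂ = 3 × 138 = 414 kmol; O₂ fed = 414 × 1.850 = 765.9 kmol.
N₂ fed = 765.9 × 79/21 = 2881 kmol.
Fuel reacted = 0.791 × 138 → ξ = 109.2 kmol.
Outlet (n = n₀ + ν ξ):
  C₂H₄: 138 − 1(109.2) = 28.84
  O₂: 765.9 − 3(109.2) = 438.4
  N₂: 2881 (inert)
  CO₂: 0 + 2(109.2) = 218.3
  H₂O: 0 + 2(109.2) = 218.3
Total out = 3785 kmol; y_H₂O = 218.3 / 3785 = 0.05768.

0.0577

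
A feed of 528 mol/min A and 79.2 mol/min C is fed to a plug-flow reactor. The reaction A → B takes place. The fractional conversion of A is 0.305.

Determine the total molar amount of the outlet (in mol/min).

607 mol/min

A reacted = 0.305 × 528 = 161 mol/min; ν_A = −1, so ξ = 161/1 = 161 mol/min.
Outlet amounts (n = n₀ + ν ξ):
  A: 528 − 1(161) = 367
  B: 0 + 1(161) = 161
  C: 79.2 (inert)
Total out = 367 + 161 + 79.2 = 607.2 mol/min.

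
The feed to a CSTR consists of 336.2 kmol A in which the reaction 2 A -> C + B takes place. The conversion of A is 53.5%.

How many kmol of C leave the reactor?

A reacted = 0.535 × 336.2 = 179.9 kmol; ν_A = −2, so ξ = 179.9/2 = 89.93 kmol.
Outlet amounts (n = n₀ + ν ξ):
  A: 336.2 − 2(89.93) = 156.3
  C: 0 + 1(89.93) = 89.93
  B: 0 + 1(89.93) = 89.93

89.9 kmol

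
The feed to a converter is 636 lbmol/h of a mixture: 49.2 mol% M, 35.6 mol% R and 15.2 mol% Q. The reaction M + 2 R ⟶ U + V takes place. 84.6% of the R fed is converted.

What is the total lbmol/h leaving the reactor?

R reacted = 0.846 × 226.4 = 191.5 lbmol/h; ν_R = −2, so ξ = 191.5/2 = 95.77 lbmol/h.
Outlet amounts (n = n₀ + ν ξ):
  M: 312.9 − 1(95.77) = 217.1
  R: 226.4 − 2(95.77) = 34.87
  U: 0 + 1(95.77) = 95.77
  V: 0 + 1(95.77) = 95.77
  Q: 96.67 (inert)
Total out = 217.1 + 34.87 + 95.77 + 95.77 + 96.67 = 540.2 lbmol/h.

540 lbmol/h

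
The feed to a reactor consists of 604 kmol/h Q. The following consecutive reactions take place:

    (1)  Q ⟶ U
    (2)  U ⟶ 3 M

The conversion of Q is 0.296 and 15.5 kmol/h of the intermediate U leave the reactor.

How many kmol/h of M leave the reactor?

Conversion of Q: Q consumed = 1ξ₁ = 0.296 × 604 → ξ₁ = 178.8 kmol/h.
U balance: n_U = 0 + 1ξ₁ − 1ξ₂ = 15.5 → ξ₂ = (1·178.8 − 15.5)/1 = 163.3 kmol/h.
Outlet amounts (n = n₀ + Σ ν·ξ):
  Q: 604 − 1(178.8) = 425.2
  U: 0 + 1(178.8) − 1(163.3) = 15.5
  M: 0 + 3(163.3) = 489.9

490 kmol/h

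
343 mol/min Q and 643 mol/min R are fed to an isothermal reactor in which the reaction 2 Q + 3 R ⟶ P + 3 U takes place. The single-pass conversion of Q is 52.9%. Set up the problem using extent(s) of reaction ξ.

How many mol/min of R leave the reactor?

Q reacted = 0.529 × 343 = 181.4 mol/min; ν_Q = −2, so ξ = 181.4/2 = 90.72 mol/min.
Outlet amounts (n = n₀ + ν ξ):
  Q: 343 − 2(90.72) = 161.6
  R: 643 − 3(90.72) = 370.8
  P: 0 + 1(90.72) = 90.72
  U: 0 + 3(90.72) = 272.2

371 mol/min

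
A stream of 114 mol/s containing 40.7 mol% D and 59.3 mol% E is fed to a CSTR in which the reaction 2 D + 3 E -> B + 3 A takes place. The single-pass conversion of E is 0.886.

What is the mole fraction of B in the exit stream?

0.212

E reacted = 0.886 × 67.6 = 59.9 mol/s; ν_E = −3, so ξ = 59.9/3 = 19.97 mol/s.
Outlet amounts (n = n₀ + ν ξ):
  D: 46.4 − 2(19.97) = 6.468
  E: 67.6 − 3(19.97) = 7.707
  B: 0 + 1(19.97) = 19.97
  A: 0 + 3(19.97) = 59.9
Total out = 94.03 mol/s; y_B = 19.97 / 94.03 = 0.2123.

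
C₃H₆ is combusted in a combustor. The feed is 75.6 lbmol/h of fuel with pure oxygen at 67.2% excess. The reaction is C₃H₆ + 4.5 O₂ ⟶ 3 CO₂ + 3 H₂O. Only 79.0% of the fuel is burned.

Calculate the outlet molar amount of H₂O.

179 lbmol/h

Stoichiometric O₂ = 4.5 × 75.6 = 340.2 lbmol/h; O₂ fed = 340.2 × 1.672 = 568.8 lbmol/h.
Fuel reacted = 0.79 × 75.6 → ξ = 59.72 lbmol/h.
Outlet (n = n₀ + ν ξ):
  C₃H₆: 75.6 − 1(59.72) = 15.88
  O₂: 568.8 − 4.5(59.72) = 300.1
  CO₂: 0 + 3(59.72) = 179.2
  H₂O: 0 + 3(59.72) = 179.2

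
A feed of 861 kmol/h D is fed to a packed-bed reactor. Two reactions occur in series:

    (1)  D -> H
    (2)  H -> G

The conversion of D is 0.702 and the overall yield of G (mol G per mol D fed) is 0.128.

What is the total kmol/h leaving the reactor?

861 kmol/h

Conversion of D: D consumed = 1ξ₁ = 0.702 × 861 → ξ₁ = 604.4 kmol/h.
Yield of G: 1ξ₂ / 861 = 0.128 → ξ₂ = 110.2 kmol/h.
Outlet amounts (n = n₀ + Σ ν·ξ):
  D: 861 − 1(604.4) = 256.6
  H: 0 + 1(604.4) − 1(110.2) = 494.2
  G: 0 + 1(110.2) = 110.2
Total out = 256.6 + 494.2 + 110.2 = 861 kmol/h.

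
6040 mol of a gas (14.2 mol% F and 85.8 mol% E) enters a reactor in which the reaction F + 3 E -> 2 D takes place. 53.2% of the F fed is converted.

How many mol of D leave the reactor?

F reacted = 0.532 × 857.7 = 456.3 mol; ν_F = −1, so ξ = 456.3/1 = 456.3 mol.
Outlet amounts (n = n₀ + ν ξ):
  F: 857.7 − 1(456.3) = 401.4
  E: 5182 − 3(456.3) = 3813
  D: 0 + 2(456.3) = 912.6

913 mol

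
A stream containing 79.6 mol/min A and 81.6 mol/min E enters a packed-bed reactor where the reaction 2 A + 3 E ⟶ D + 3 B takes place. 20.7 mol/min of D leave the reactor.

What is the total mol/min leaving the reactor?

For D: n = n₀ + 1ξ → 20.7 = 0 + 1ξ, giving ξ = 20.7 mol/min.
Outlet amounts (n = n₀ + ν ξ):
  A: 79.6 − 2(20.7) = 38.2
  E: 81.6 − 3(20.7) = 19.5
  D: 0 + 1(20.7) = 20.7
  B: 0 + 3(20.7) = 62.1
Total out = 38.2 + 19.5 + 20.7 + 62.1 = 140.5 mol/min.

140 mol/min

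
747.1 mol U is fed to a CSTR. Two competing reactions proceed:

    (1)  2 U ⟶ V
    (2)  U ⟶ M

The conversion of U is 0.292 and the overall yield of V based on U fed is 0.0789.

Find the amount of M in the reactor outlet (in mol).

100 mol

Yield of V: 1ξ₁ / 747.1 = 0.0789 → ξ₁ = 58.95 mol.
Conversion of U: 2ξ₁ + 1ξ₂ = 0.292 × 747.1 = 218.2 → ξ₂ = 100.3 mol.
Outlet amounts (n = n₀ + Σ ν·ξ):
  U: 747.1 − 2(58.95) − 1(100.3) = 528.9
  V: 0 + 1(58.95) = 58.95
  M: 0 + 1(100.3) = 100.3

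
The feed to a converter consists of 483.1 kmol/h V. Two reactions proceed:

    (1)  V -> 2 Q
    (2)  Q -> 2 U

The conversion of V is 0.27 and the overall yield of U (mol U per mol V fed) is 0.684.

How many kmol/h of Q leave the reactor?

95.7 kmol/h

Conversion of V: V consumed = 1ξ₁ = 0.27 × 483.1 → ξ₁ = 130.4 kmol/h.
Yield of U: 2ξ₂ / 483.1 = 0.684 → ξ₂ = 165.2 kmol/h.
Outlet amounts (n = n₀ + Σ ν·ξ):
  V: 483.1 − 1(130.4) = 352.7
  Q: 0 + 2(130.4) − 1(165.2) = 95.65
  U: 0 + 2(165.2) = 330.4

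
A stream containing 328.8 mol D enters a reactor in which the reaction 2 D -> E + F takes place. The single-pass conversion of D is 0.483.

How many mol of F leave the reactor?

79.4 mol

D reacted = 0.483 × 328.8 = 158.8 mol; ν_D = −2, so ξ = 158.8/2 = 79.41 mol.
Outlet amounts (n = n₀ + ν ξ):
  D: 328.8 − 2(79.41) = 170
  E: 0 + 1(79.41) = 79.41
  F: 0 + 1(79.41) = 79.41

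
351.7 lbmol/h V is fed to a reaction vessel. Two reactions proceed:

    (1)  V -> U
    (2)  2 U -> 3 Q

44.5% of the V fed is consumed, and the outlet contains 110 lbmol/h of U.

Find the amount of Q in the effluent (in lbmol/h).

Conversion of V: V consumed = 1ξ₁ = 0.445 × 351.7 → ξ₁ = 156.5 lbmol/h.
U balance: n_U = 0 + 1ξ₁ − 2ξ₂ = 110 → ξ₂ = (1·156.5 − 110)/2 = 23.25 lbmol/h.
Outlet amounts (n = n₀ + Σ ν·ξ):
  V: 351.7 − 1(156.5) = 195.2
  U: 0 + 1(156.5) − 2(23.25) = 110
  Q: 0 + 3(23.25) = 69.76

69.8 lbmol/h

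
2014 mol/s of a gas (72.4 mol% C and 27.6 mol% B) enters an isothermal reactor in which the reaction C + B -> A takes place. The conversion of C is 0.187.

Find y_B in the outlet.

0.163

C reacted = 0.187 × 1458 = 272.7 mol/s; ν_C = −1, so ξ = 272.7/1 = 272.7 mol/s.
Outlet amounts (n = n₀ + ν ξ):
  C: 1458 − 1(272.7) = 1185
  B: 555.9 − 1(272.7) = 283.2
  A: 0 + 1(272.7) = 272.7
Total out = 1741 mol/s; y_B = 283.2 / 1741 = 0.1626.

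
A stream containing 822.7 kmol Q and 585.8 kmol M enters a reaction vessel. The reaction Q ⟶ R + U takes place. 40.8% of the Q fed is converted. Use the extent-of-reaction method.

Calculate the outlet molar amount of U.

336 kmol

Q reacted = 0.408 × 822.7 = 335.7 kmol; ν_Q = −1, so ξ = 335.7/1 = 335.7 kmol.
Outlet amounts (n = n₀ + ν ξ):
  Q: 822.7 − 1(335.7) = 487
  R: 0 + 1(335.7) = 335.7
  U: 0 + 1(335.7) = 335.7
  M: 585.8 (inert)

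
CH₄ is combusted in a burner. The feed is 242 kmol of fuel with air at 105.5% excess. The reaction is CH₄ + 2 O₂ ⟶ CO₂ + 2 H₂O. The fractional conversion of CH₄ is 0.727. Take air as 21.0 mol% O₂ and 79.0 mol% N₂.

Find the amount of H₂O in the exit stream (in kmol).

352 kmol

Stoichiometric O₂ = 2 × 242 = 484 kmol; O₂ fed = 484 × 2.055 = 994.6 kmol.
N₂ fed = 994.6 × 79/21 = 3742 kmol.
Fuel reacted = 0.727 × 242 → ξ = 175.9 kmol.
Outlet (n = n₀ + ν ξ):
  CH₄: 242 − 1(175.9) = 66.07
  O₂: 994.6 − 2(175.9) = 642.8
  N₂: 3742 (inert)
  CO₂: 0 + 1(175.9) = 175.9
  H₂O: 0 + 2(175.9) = 351.9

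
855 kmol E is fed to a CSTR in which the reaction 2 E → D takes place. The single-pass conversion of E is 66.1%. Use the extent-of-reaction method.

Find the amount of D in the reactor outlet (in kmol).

283 kmol

E reacted = 0.661 × 855 = 565.2 kmol; ν_E = −2, so ξ = 565.2/2 = 282.6 kmol.
Outlet amounts (n = n₀ + ν ξ):
  E: 855 − 2(282.6) = 289.8
  D: 0 + 1(282.6) = 282.6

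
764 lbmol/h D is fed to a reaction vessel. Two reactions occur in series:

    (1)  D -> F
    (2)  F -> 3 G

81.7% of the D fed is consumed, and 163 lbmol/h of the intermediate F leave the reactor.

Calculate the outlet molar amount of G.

1380 lbmol/h

Conversion of D: D consumed = 1ξ₁ = 0.817 × 764 → ξ₁ = 624.2 lbmol/h.
F balance: n_F = 0 + 1ξ₁ − 1ξ₂ = 163 → ξ₂ = (1·624.2 − 163)/1 = 461.2 lbmol/h.
Outlet amounts (n = n₀ + Σ ν·ξ):
  D: 764 − 1(624.2) = 139.8
  F: 0 + 1(624.2) − 1(461.2) = 163
  G: 0 + 3(461.2) = 1384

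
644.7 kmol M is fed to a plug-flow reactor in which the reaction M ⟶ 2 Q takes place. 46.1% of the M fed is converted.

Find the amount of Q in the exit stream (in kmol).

594 kmol

M reacted = 0.461 × 644.7 = 297.2 kmol; ν_M = −1, so ξ = 297.2/1 = 297.2 kmol.
Outlet amounts (n = n₀ + ν ξ):
  M: 644.7 − 1(297.2) = 347.5
  Q: 0 + 2(297.2) = 594.4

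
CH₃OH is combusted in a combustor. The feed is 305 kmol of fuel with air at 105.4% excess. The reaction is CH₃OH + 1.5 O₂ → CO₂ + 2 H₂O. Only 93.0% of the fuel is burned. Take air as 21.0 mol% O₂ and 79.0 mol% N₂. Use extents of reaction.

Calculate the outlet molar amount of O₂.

Stoichiometric O₂ = 1.5 × 305 = 457.5 kmol; O₂ fed = 457.5 × 2.054 = 939.7 kmol.
N₂ fed = 939.7 × 79/21 = 3535 kmol.
Fuel reacted = 0.93 × 305 → ξ = 283.7 kmol.
Outlet (n = n₀ + ν ξ):
  CH₃OH: 305 − 1(283.7) = 21.35
  O₂: 939.7 − 1.5(283.7) = 514.2
  N₂: 3535 (inert)
  CO₂: 0 + 1(283.7) = 283.7
  H₂O: 0 + 2(283.7) = 567.3

514 kmol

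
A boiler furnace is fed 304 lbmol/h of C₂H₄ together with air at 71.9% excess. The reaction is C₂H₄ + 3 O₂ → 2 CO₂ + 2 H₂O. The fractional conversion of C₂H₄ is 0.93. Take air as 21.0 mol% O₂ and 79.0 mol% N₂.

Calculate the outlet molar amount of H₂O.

565 lbmol/h

Stoichiometric O₂ = 3 × 304 = 912 lbmol/h; O₂ fed = 912 × 1.719 = 1568 lbmol/h.
N₂ fed = 1568 × 79/21 = 5898 lbmol/h.
Fuel reacted = 0.93 × 304 → ξ = 282.7 lbmol/h.
Outlet (n = n₀ + ν ξ):
  C₂H₄: 304 − 1(282.7) = 21.28
  O₂: 1568 − 3(282.7) = 719.6
  N₂: 5898 (inert)
  CO₂: 0 + 2(282.7) = 565.4
  H₂O: 0 + 2(282.7) = 565.4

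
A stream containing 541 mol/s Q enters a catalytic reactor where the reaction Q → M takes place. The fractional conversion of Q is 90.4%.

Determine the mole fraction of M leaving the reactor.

0.904

Q reacted = 0.904 × 541 = 489.1 mol/s; ν_Q = −1, so ξ = 489.1/1 = 489.1 mol/s.
Outlet amounts (n = n₀ + ν ξ):
  Q: 541 − 1(489.1) = 51.94
  M: 0 + 1(489.1) = 489.1
Total out = 541 mol/s; y_M = 489.1 / 541 = 0.904.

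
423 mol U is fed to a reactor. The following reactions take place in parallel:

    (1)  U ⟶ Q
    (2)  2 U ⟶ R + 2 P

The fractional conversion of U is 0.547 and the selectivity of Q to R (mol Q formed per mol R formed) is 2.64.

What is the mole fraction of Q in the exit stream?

Conversion of U: U consumed = 0.547 × 423 = 231.4 mol = 1ξ₁ + 2ξ₂.
Selectivity: 1ξ₁ / (1ξ₂) = 2.64 → ξ₁ = 2.64 ξ₂.
Substitute: (1·2.64 + 2) ξ₂ = 231.4 → ξ₂ = 49.87 mol, ξ₁ = 131.6 mol.
Outlet amounts (n = n₀ + Σ ν·ξ):
  U: 423 − 1(131.6) − 2(49.87) = 191.6
  Q: 0 + 1(131.6) = 131.6
  R: 0 + 1(49.87) = 49.87
  P: 0 + 2(49.87) = 99.73
Total out = 472.9 mol; y_Q = 131.6 / 472.9 = 0.2784.

0.278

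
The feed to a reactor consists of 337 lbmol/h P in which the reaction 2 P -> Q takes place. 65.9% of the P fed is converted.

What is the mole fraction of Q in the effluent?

P reacted = 0.659 × 337 = 222.1 lbmol/h; ν_P = −2, so ξ = 222.1/2 = 111 lbmol/h.
Outlet amounts (n = n₀ + ν ξ):
  P: 337 − 2(111) = 114.9
  Q: 0 + 1(111) = 111
Total out = 226 lbmol/h; y_Q = 111 / 226 = 0.4914.

0.491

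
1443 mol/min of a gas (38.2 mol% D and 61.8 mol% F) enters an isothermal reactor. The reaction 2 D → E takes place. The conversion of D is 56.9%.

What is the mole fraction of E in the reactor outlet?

D reacted = 0.569 × 551.2 = 313.6 mol/min; ν_D = −2, so ξ = 313.6/2 = 156.8 mol/min.
Outlet amounts (n = n₀ + ν ξ):
  D: 551.2 − 2(156.8) = 237.6
  E: 0 + 1(156.8) = 156.8
  F: 891.8 (inert)
Total out = 1286 mol/min; y_E = 156.8 / 1286 = 0.1219.

0.122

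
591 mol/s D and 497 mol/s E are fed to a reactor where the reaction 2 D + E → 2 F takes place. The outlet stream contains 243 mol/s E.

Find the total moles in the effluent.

For E: n = n₀ − 1ξ → 243 = 497 − 1ξ, giving ξ = 254 mol/s.
Outlet amounts (n = n₀ + ν ξ):
  D: 591 − 2(254) = 83
  E: 497 − 1(254) = 243
  F: 0 + 2(254) = 508
Total out = 83 + 243 + 508 = 834 mol/s.

834 mol/s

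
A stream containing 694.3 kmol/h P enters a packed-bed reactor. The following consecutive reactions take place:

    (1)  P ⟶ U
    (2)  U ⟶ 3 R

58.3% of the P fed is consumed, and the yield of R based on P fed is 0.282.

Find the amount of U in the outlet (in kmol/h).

Conversion of P: P consumed = 1ξ₁ = 0.583 × 694.3 → ξ₁ = 404.8 kmol/h.
Yield of R: 3ξ₂ / 694.3 = 0.282 → ξ₂ = 65.26 kmol/h.
Outlet amounts (n = n₀ + Σ ν·ξ):
  P: 694.3 − 1(404.8) = 289.5
  U: 0 + 1(404.8) − 1(65.26) = 339.5
  R: 0 + 3(65.26) = 195.8

340 kmol/h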